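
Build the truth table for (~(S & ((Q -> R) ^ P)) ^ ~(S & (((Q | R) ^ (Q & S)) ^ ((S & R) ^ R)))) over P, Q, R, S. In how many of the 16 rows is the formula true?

P  Q  R  S     (Q -> R)  ((Q -> R) ^ P)  (S & ((Q -> R) ^ P))  ~(S & ((Q -> R) ^ P))  (Q | R)  (Q & S)  ((Q | R) ^ (Q & S))  (S & R)  ((S & R) ^ R)  φ
T  T  T  T        T            F                  F                      T               T        T              F              T           F        F
T  T  T  F        T            F                  F                      T               T        F              T              F           T        F
T  T  F  T        F            T                  T                      F               T        T              F              F           F        T
T  T  F  F        F            T                  F                      T               T        F              T              F           F        F
T  F  T  T        T            F                  F                      T               T        F              T              T           F        T
T  F  T  F        T            F                  F                      T               T        F              T              F           T        F
T  F  F  T        T            F                  F                      T               F        F              F              F           F        F
T  F  F  F        T            F                  F                      T               F        F              F              F           F        F
F  T  T  T        T            T                  T                      F               T        T              F              T           F        T
F  T  T  F        T            T                  F                      T               T        F              T              F           T        F
F  T  F  T        F            F                  F                      T               T        T              F              F           F        F
F  T  F  F        F            F                  F                      T               T        F              T              F           F        F
F  F  T  T        T            T                  T                      F               T        F              T              T           F        F
F  F  T  F        T            T                  F                      T               T        F              T              F           T        F
F  F  F  T        T            T                  T                      F               F        F              F              F           F        T
F  F  F  F        T            T                  F                      T               F        F              F              F           F        F
The formula is true on 4 of the 16 rows.

4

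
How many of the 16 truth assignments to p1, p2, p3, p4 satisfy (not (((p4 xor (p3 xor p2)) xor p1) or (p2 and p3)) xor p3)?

p1 | p2 | p3 | p4 | φ
-- | -- | -- | -- | -
1  | 1  | 1  | 1  | 1
1  | 1  | 1  | 0  | 1
1  | 1  | 0  | 1  | 0
1  | 1  | 0  | 0  | 1
1  | 0  | 1  | 1  | 1
1  | 0  | 1  | 0  | 0
1  | 0  | 0  | 1  | 1
1  | 0  | 0  | 0  | 0
0  | 1  | 1  | 1  | 1
0  | 1  | 1  | 0  | 1
0  | 1  | 0  | 1  | 1
0  | 1  | 0  | 0  | 0
0  | 0  | 1  | 1  | 0
0  | 0  | 1  | 0  | 1
0  | 0  | 0  | 1  | 0
0  | 0  | 0  | 0  | 1
The formula is true on 10 of the 16 rows.

10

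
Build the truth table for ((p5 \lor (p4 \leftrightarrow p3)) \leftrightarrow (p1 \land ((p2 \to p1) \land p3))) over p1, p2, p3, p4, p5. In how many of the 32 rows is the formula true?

12

  p1     p2     p3     p4     p5   |    φ  
False  False  False  False  False  |  False
False  False  False  False   True  |  False
False  False  False   True  False  |   True
False  False  False   True   True  |  False
False  False   True  False  False  |   True
False  False   True  False   True  |  False
False  False   True   True  False  |  False
False  False   True   True   True  |  False
False   True  False  False  False  |  False
False   True  False  False   True  |  False
False   True  False   True  False  |   True
False   True  False   True   True  |  False
False   True   True  False  False  |   True
False   True   True  False   True  |  False
False   True   True   True  False  |  False
False   True   True   True   True  |  False
 True  False  False  False  False  |  False
 True  False  False  False   True  |  False
 True  False  False   True  False  |   True
 True  False  False   True   True  |  False
 True  False   True  False  False  |  False
 True  False   True  False   True  |   True
 True  False   True   True  False  |   True
 True  False   True   True   True  |   True
 True   True  False  False  False  |  False
 True   True  False  False   True  |  False
 True   True  False   True  False  |   True
 True   True  False   True   True  |  False
 True   True   True  False  False  |  False
 True   True   True  False   True  |   True
 True   True   True   True  False  |   True
 True   True   True   True   True  |   True
The formula is true on 12 of the 32 rows.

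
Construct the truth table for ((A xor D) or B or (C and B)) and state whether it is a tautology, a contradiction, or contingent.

contingent

A  B  C  D  |  (A xor D)  (C and B)  ((A xor D) or B or (C and B))
T  T  T  T  |      F          T                    T              
T  T  T  F  |      T          T                    T              
T  T  F  T  |      F          F                    T              
T  T  F  F  |      T          F                    T              
T  F  T  T  |      F          F                    F              
T  F  T  F  |      T          F                    T              
T  F  F  T  |      F          F                    F              
T  F  F  F  |      T          F                    T              
F  T  T  T  |      T          T                    T              
F  T  T  F  |      F          T                    T              
F  T  F  T  |      T          F                    T              
F  T  F  F  |      F          F                    T              
F  F  T  T  |      T          F                    T              
F  F  T  F  |      F          F                    F              
F  F  F  T  |      T          F                    T              
F  F  F  F  |      F          F                    F              
12 of 16 rows are T, so the formula is contingent.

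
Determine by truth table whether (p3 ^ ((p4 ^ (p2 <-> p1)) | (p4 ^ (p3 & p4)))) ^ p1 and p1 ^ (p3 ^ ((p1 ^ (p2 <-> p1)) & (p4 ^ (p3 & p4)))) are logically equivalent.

p1 | p2 | p3 | p4 | φ | ψ
-- | -- | -- | -- | - | -
F  | F  | F  | F  | T | F
F  | F  | F  | T  | T | T
F  | F  | T  | F  | F | T
F  | F  | T  | T  | T | T
F  | T  | F  | F  | F | F
F  | T  | F  | T  | T | F
F  | T  | T  | F  | T | T
F  | T  | T  | T  | F | T
T  | F  | F  | F  | T | T
T  | F  | F  | T  | F | F
T  | F  | T  | F  | F | F
T  | F  | T  | T  | T | F
T  | T  | F  | F  | F | T
T  | T  | F  | T  | F | T
T  | T  | T  | F  | T | F
T  | T  | T  | T  | F | F
The columns differ at p1=F, p2=F, p3=F, p4=F (φ=T, ψ=F), so they are not equivalent.

not equivalent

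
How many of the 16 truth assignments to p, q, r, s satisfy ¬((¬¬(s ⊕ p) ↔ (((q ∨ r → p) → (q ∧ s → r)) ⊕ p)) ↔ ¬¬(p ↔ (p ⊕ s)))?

  p      q      r      s    |  (s ⊕ p)  ¬(s ⊕ p)  ¬¬(s ⊕ p)  (q ∨ r)  ((q ∨ r) → p)  (q ∧ s)  ((q ∧ s) → r)  (p ⊕ s)  (p ↔ (p ⊕ s))  ¬(p ↔ (p ⊕ s))  ¬¬(p ↔ (p ⊕ s))    φ  
 True   True   True   True  |   False     True      False      True        True        True        True       False       False           True            False        True
 True   True   True  False  |    True    False       True      True        True       False        True        True        True          False             True        True
 True   True  False   True  |   False     True      False      True        True        True       False       False       False           True            False       False
 True   True  False  False  |    True    False       True      True        True       False        True        True        True          False             True        True
 True  False   True   True  |   False     True      False      True        True       False        True       False       False           True            False        True
 True  False   True  False  |    True    False       True      True        True       False        True        True        True          False             True        True
 True  False  False   True  |   False     True      False     False        True       False        True       False       False           True            False        True
 True  False  False  False  |    True    False       True     False        True       False        True        True        True          False             True        True
False   True   True   True  |    True    False       True      True       False        True        True        True       False           True            False        True
False   True   True  False  |   False     True      False      True       False       False        True       False        True          False             True        True
False   True  False   True  |    True    False       True      True       False        True       False        True       False           True            False        True
False   True  False  False  |   False     True      False      True       False       False        True       False        True          False             True        True
False  False   True   True  |    True    False       True      True       False       False        True        True       False           True            False        True
False  False   True  False  |   False     True      False      True       False       False        True       False        True          False             True        True
False  False  False   True  |    True    False       True     False        True       False        True        True       False           True            False        True
False  False  False  False  |   False     True      False     False        True       False        True       False        True          False             True        True
The formula is true on 15 of the 16 rows.

15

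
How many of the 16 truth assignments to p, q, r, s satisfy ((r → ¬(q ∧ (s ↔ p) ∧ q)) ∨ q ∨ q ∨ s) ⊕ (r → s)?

p  q  r  s  |  φ
T  T  T  T  |  F
T  T  T  F  |  T
T  T  F  T  |  F
T  T  F  F  |  F
T  F  T  T  |  F
T  F  T  F  |  T
T  F  F  T  |  F
T  F  F  F  |  F
F  T  T  T  |  F
F  T  T  F  |  T
F  T  F  T  |  F
F  T  F  F  |  F
F  F  T  T  |  F
F  F  T  F  |  T
F  F  F  T  |  F
F  F  F  F  |  F
The formula is true on 4 of the 16 rows.

4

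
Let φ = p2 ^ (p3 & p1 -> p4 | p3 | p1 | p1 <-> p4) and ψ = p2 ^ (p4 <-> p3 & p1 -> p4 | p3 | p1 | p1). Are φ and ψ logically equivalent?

p1 | p2 | p3 | p4 | φ | ψ
-- | -- | -- | -- | - | -
T  | T  | T  | T  | F | F
T  | T  | T  | F  | T | T
T  | T  | F  | T  | F | F
T  | T  | F  | F  | T | T
T  | F  | T  | T  | T | T
T  | F  | T  | F  | F | F
T  | F  | F  | T  | T | T
T  | F  | F  | F  | F | F
F  | T  | T  | T  | F | F
F  | T  | T  | F  | T | T
F  | T  | F  | T  | F | F
F  | T  | F  | F  | T | T
F  | F  | T  | T  | T | T
F  | F  | T  | F  | F | F
F  | F  | F  | T  | T | T
F  | F  | F  | F  | F | F
The columns for φ and ψ agree on every row, so they are logically equivalent.

equivalent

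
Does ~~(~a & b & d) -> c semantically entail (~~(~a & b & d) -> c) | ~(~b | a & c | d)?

yes

a | b | c | d | φ | ψ
- | - | - | - | - | -
F | F | F | F | T | T
F | F | F | T | T | T
F | F | T | F | T | T
F | F | T | T | T | T
F | T | F | F | T | T
F | T | F | T | F | F
F | T | T | F | T | T
F | T | T | T | T | T
T | F | F | F | T | T
T | F | F | T | T | T
T | F | T | F | T | T
T | F | T | T | T | T
T | T | F | F | T | T
T | T | F | T | T | T
T | T | T | F | T | T
T | T | T | T | T | T
In every row where φ is true, ψ is also true, so φ ⊨ ψ.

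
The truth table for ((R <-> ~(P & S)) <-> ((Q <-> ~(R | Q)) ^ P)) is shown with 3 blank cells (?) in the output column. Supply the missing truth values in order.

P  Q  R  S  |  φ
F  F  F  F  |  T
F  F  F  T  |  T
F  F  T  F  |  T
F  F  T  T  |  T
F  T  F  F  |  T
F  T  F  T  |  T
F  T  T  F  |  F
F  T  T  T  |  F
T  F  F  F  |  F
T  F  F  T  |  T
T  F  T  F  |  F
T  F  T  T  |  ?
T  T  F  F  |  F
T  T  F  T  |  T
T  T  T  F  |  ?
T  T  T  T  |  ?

Row P=T, Q=F, R=T, S=T: (R <-> ~(P & S)) = F, ((Q <-> ~(R | Q)) ^ P) = F, so the formula = T.
Row P=T, Q=T, R=T, S=F: (R <-> ~(P & S)) = T, ((Q <-> ~(R | Q)) ^ P) = T, so the formula = T.
Row P=T, Q=T, R=T, S=T: (R <-> ~(P & S)) = F, ((Q <-> ~(R | Q)) ^ P) = T, so the formula = F.

T, T, F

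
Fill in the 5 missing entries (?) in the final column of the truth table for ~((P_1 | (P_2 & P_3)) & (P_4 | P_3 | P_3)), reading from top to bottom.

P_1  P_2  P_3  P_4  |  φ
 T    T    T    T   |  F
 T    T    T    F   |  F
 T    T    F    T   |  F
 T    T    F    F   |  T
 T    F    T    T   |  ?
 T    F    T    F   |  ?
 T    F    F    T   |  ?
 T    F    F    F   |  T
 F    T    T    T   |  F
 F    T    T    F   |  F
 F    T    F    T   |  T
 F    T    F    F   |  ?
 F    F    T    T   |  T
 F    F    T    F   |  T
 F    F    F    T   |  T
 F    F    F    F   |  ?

F, F, F, T, T

Row P_1=T, P_2=F, P_3=T, P_4=T: (P_1 | (P_2 & P_3)) = T, (P_4 | P_3 | P_3) = T, ((P_1 | (P_2 & P_3)) & (P_4 | P_3 | P_3)) = T, so the formula = F.
Row P_1=T, P_2=F, P_3=T, P_4=F: (P_1 | (P_2 & P_3)) = T, (P_4 | P_3 | P_3) = T, ((P_1 | (P_2 & P_3)) & (P_4 | P_3 | P_3)) = T, so the formula = F.
Row P_1=T, P_2=F, P_3=F, P_4=T: (P_1 | (P_2 & P_3)) = T, (P_4 | P_3 | P_3) = T, ((P_1 | (P_2 & P_3)) & (P_4 | P_3 | P_3)) = T, so the formula = F.
Row P_1=F, P_2=T, P_3=F, P_4=F: (P_1 | (P_2 & P_3)) = F, (P_4 | P_3 | P_3) = F, ((P_1 | (P_2 & P_3)) & (P_4 | P_3 | P_3)) = F, so the formula = T.
Row P_1=F, P_2=F, P_3=F, P_4=F: (P_1 | (P_2 & P_3)) = F, (P_4 | P_3 | P_3) = F, ((P_1 | (P_2 & P_3)) & (P_4 | P_3 | P_3)) = F, so the formula = T.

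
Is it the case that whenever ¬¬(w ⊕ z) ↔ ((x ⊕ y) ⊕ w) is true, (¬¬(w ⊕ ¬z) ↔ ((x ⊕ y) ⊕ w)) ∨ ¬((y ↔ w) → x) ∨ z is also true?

no

x | y | z | w || φ | ψ
T | T | T | T || F | T
T | T | T | F || F | T
T | T | F | T || T | F
T | T | F | F || T | F
T | F | T | T || T | T
T | F | T | F || T | T
T | F | F | T || F | T
T | F | F | F || F | T
F | T | T | T || T | T
F | T | T | F || T | T
F | T | F | T || F | T
F | T | F | F || F | T
F | F | T | T || F | T
F | F | T | F || F | T
F | F | F | T || T | F
F | F | F | F || T | T
At x=T, y=T, z=F, w=T we have φ true but ψ false, so φ does not entail ψ.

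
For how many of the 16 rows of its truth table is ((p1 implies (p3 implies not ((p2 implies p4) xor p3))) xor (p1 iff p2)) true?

9

p1  p2  p3  p4  |  (p2 implies p4)  ((p2 implies p4) xor p3)  not ((p2 implies p4) xor p3)  (p1 iff p2)  φ
F   F   F   F   |         T                    T                           F                     T       F
F   F   F   T   |         T                    T                           F                     T       F
F   F   T   F   |         T                    F                           T                     T       F
F   F   T   T   |         T                    F                           T                     T       F
F   T   F   F   |         F                    F                           T                     F       T
F   T   F   T   |         T                    T                           F                     F       T
F   T   T   F   |         F                    T                           F                     F       T
F   T   T   T   |         T                    F                           T                     F       T
T   F   F   F   |         T                    T                           F                     F       T
T   F   F   T   |         T                    T                           F                     F       T
T   F   T   F   |         T                    F                           T                     F       T
T   F   T   T   |         T                    F                           T                     F       T
T   T   F   F   |         F                    F                           T                     T       F
T   T   F   T   |         T                    T                           F                     T       F
T   T   T   F   |         F                    T                           F                     T       T
T   T   T   T   |         T                    F                           T                     T       F
The formula is true on 9 of the 16 rows.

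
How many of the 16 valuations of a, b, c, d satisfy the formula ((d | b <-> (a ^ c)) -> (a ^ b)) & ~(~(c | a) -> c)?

3

a  b  c  d     (d | b)  (a ^ c)  ((d | b) <-> (a ^ c))  (a ^ b)  (c | a)  ~(c | a)  (~(c | a) -> c)  ~(~(c | a) -> c)  φ
T  T  T  T        T        F               F               F        T        F             T                F          F
T  T  T  F        T        F               F               F        T        F             T                F          F
T  T  F  T        T        T               T               F        T        F             T                F          F
T  T  F  F        T        T               T               F        T        F             T                F          F
T  F  T  T        T        F               F               T        T        F             T                F          F
T  F  T  F        F        F               T               T        T        F             T                F          F
T  F  F  T        T        T               T               T        T        F             T                F          F
T  F  F  F        F        T               F               T        T        F             T                F          F
F  T  T  T        T        T               T               T        T        F             T                F          F
F  T  T  F        T        T               T               T        T        F             T                F          F
F  T  F  T        T        F               F               T        F        T             F                T          T
F  T  F  F        T        F               F               T        F        T             F                T          T
F  F  T  T        T        T               T               F        T        F             T                F          F
F  F  T  F        F        T               F               F        T        F             T                F          F
F  F  F  T        T        F               F               F        F        T             F                T          T
F  F  F  F        F        F               T               F        F        T             F                T          F
The formula is true on 3 of the 16 rows.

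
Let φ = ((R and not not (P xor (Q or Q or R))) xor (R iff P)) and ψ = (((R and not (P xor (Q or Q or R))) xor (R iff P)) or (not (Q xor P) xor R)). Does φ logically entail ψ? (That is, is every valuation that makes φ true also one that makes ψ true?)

no

P | Q | R || φ | ψ
1 | 1 | 1 || 1 | 0
1 | 1 | 0 || 0 | 1
1 | 0 | 1 || 1 | 1
1 | 0 | 0 || 0 | 0
0 | 1 | 1 || 1 | 1
0 | 1 | 0 || 1 | 1
0 | 0 | 1 || 1 | 0
0 | 0 | 0 || 1 | 1
At P=1, Q=1, R=1 we have φ true but ψ false, so φ does not entail ψ.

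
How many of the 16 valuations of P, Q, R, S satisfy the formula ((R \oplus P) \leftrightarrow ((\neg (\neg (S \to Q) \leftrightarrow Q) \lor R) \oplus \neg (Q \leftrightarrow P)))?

P | Q | R | S || (R \oplus P) | (S \to Q) | \neg (S \to Q) | (Q \leftrightarrow P) | \neg (Q \leftrightarrow P) | φ
T | T | T | T ||      F       |     T     |       F        |           T           |             F              | F
T | T | T | F ||      F       |     T     |       F        |           T           |             F              | F
T | T | F | T ||      T       |     T     |       F        |           T           |             F              | T
T | T | F | F ||      T       |     T     |       F        |           T           |             F              | T
T | F | T | T ||      F       |     F     |       T        |           F           |             T              | T
T | F | T | F ||      F       |     T     |       F        |           F           |             T              | T
T | F | F | T ||      T       |     F     |       T        |           F           |             T              | F
T | F | F | F ||      T       |     T     |       F        |           F           |             T              | T
F | T | T | T ||      T       |     T     |       F        |           F           |             T              | F
F | T | T | F ||      T       |     T     |       F        |           F           |             T              | F
F | T | F | T ||      F       |     T     |       F        |           F           |             T              | T
F | T | F | F ||      F       |     T     |       F        |           F           |             T              | T
F | F | T | T ||      T       |     F     |       T        |           T           |             F              | T
F | F | T | F ||      T       |     T     |       F        |           T           |             F              | T
F | F | F | T ||      F       |     F     |       T        |           T           |             F              | F
F | F | F | F ||      F       |     T     |       F        |           T           |             F              | T
The formula is true on 10 of the 16 rows.

10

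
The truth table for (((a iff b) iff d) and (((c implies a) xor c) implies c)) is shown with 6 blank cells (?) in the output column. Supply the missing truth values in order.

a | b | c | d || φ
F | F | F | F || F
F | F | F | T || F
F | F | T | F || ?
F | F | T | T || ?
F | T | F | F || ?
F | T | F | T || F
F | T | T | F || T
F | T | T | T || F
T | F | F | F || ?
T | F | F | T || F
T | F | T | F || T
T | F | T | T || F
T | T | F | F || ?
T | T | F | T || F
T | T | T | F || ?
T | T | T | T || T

F, T, F, F, F, F

Row a=F, b=F, c=T, d=F: ((a iff b) iff d) = F, (((c implies a) xor c) implies c) = T, so the formula = F.
Row a=F, b=F, c=T, d=T: ((a iff b) iff d) = T, (((c implies a) xor c) implies c) = T, so the formula = T.
Row a=F, b=T, c=F, d=F: ((a iff b) iff d) = T, (((c implies a) xor c) implies c) = F, so the formula = F.
Row a=T, b=F, c=F, d=F: ((a iff b) iff d) = T, (((c implies a) xor c) implies c) = F, so the formula = F.
Row a=T, b=T, c=F, d=F: ((a iff b) iff d) = F, (((c implies a) xor c) implies c) = F, so the formula = F.
Row a=T, b=T, c=T, d=F: ((a iff b) iff d) = F, (((c implies a) xor c) implies c) = T, so the formula = F.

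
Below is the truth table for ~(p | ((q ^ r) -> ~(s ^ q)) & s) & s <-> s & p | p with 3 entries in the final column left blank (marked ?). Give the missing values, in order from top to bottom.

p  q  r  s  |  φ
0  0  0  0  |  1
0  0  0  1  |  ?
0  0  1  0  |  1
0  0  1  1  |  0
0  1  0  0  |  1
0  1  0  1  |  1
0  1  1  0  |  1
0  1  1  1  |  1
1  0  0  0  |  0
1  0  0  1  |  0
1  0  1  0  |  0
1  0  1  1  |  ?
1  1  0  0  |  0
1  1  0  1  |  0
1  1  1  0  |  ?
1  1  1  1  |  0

Row p=0, q=0, r=0, s=1: (~(p | ((q ^ r) -> ~(s ^ q)) & s) & s) = 0, (s & p | p) = 0, so the formula = 1.
Row p=1, q=0, r=1, s=1: (~(p | ((q ^ r) -> ~(s ^ q)) & s) & s) = 0, (s & p | p) = 1, so the formula = 0.
Row p=1, q=1, r=1, s=0: (~(p | ((q ^ r) -> ~(s ^ q)) & s) & s) = 0, (s & p | p) = 1, so the formula = 0.

1, 0, 0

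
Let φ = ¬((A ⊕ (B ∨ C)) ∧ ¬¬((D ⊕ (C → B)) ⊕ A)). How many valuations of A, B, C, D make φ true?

A  B  C  D  |  φ
T  T  T  T  |  T
T  T  T  F  |  T
T  T  F  T  |  T
T  T  F  F  |  T
T  F  T  T  |  T
T  F  T  F  |  T
T  F  F  T  |  F
T  F  F  F  |  T
F  T  T  T  |  T
F  T  T  F  |  F
F  T  F  T  |  T
F  T  F  F  |  F
F  F  T  T  |  F
F  F  T  F  |  T
F  F  F  T  |  T
F  F  F  F  |  T
The formula is true on 12 of the 16 rows.

12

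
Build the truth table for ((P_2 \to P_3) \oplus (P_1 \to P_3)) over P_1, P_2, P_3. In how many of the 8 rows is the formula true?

P_1 | P_2 | P_3 || φ
 T  |  T  |  T  || F
 T  |  T  |  F  || F
 T  |  F  |  T  || F
 T  |  F  |  F  || T
 F  |  T  |  T  || F
 F  |  T  |  F  || T
 F  |  F  |  T  || F
 F  |  F  |  F  || F
The formula is true on 2 of the 8 rows.

2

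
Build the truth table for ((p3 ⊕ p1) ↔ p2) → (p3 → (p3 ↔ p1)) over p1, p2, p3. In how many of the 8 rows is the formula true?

7

p1  p2  p3  |  φ
T   T   T   |  T
T   T   F   |  T
T   F   T   |  T
T   F   F   |  T
F   T   T   |  F
F   T   F   |  T
F   F   T   |  T
F   F   F   |  T
The formula is true on 7 of the 8 rows.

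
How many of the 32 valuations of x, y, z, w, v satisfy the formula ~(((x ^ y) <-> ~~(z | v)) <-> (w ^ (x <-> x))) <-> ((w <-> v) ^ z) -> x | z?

x | y | z | w | v || φ
0 | 0 | 0 | 0 | 0 || 1
0 | 0 | 0 | 0 | 1 || 1
0 | 0 | 0 | 1 | 0 || 1
0 | 0 | 0 | 1 | 1 || 1
0 | 0 | 1 | 0 | 0 || 1
0 | 0 | 1 | 0 | 1 || 1
0 | 0 | 1 | 1 | 0 || 0
0 | 0 | 1 | 1 | 1 || 0
0 | 1 | 0 | 0 | 0 || 0
0 | 1 | 0 | 0 | 1 || 0
0 | 1 | 0 | 1 | 0 || 0
0 | 1 | 0 | 1 | 1 || 0
0 | 1 | 1 | 0 | 0 || 0
0 | 1 | 1 | 0 | 1 || 0
0 | 1 | 1 | 1 | 0 || 1
0 | 1 | 1 | 1 | 1 || 1
1 | 0 | 0 | 0 | 0 || 1
1 | 0 | 0 | 0 | 1 || 0
1 | 0 | 0 | 1 | 0 || 0
1 | 0 | 0 | 1 | 1 || 1
1 | 0 | 1 | 0 | 0 || 0
1 | 0 | 1 | 0 | 1 || 0
1 | 0 | 1 | 1 | 0 || 1
1 | 0 | 1 | 1 | 1 || 1
1 | 1 | 0 | 0 | 0 || 0
1 | 1 | 0 | 0 | 1 || 1
1 | 1 | 0 | 1 | 0 || 1
1 | 1 | 0 | 1 | 1 || 0
1 | 1 | 1 | 0 | 0 || 1
1 | 1 | 1 | 0 | 1 || 1
1 | 1 | 1 | 1 | 0 || 0
1 | 1 | 1 | 1 | 1 || 0
The formula is true on 16 of the 32 rows.

16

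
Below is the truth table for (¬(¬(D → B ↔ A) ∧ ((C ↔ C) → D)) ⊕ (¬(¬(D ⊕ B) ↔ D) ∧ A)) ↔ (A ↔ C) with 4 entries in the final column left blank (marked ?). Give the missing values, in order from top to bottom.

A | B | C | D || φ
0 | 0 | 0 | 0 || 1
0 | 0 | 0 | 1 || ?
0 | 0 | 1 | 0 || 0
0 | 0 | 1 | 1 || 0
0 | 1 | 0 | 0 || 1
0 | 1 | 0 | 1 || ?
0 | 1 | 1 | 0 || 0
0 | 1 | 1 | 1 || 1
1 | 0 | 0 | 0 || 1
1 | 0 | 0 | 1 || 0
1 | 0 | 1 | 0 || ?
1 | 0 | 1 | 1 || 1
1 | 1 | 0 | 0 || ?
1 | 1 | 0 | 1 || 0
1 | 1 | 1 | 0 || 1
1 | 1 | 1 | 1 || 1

1, 0, 0, 0

Row A=0, B=0, C=0, D=1: (¬(¬(D → B ↔ A) ∧ ((C ↔ C) → D)) ⊕ (¬(¬(D ⊕ B) ↔ D) ∧ A)) = 1, (A ↔ C) = 1, so the formula = 1.
Row A=0, B=1, C=0, D=1: (¬(¬(D → B ↔ A) ∧ ((C ↔ C) → D)) ⊕ (¬(¬(D ⊕ B) ↔ D) ∧ A)) = 0, (A ↔ C) = 1, so the formula = 0.
Row A=1, B=0, C=1, D=0: (¬(¬(D → B ↔ A) ∧ ((C ↔ C) → D)) ⊕ (¬(¬(D ⊕ B) ↔ D) ∧ A)) = 0, (A ↔ C) = 1, so the formula = 0.
Row A=1, B=1, C=0, D=0: (¬(¬(D → B ↔ A) ∧ ((C ↔ C) → D)) ⊕ (¬(¬(D ⊕ B) ↔ D) ∧ A)) = 1, (A ↔ C) = 0, so the formula = 0.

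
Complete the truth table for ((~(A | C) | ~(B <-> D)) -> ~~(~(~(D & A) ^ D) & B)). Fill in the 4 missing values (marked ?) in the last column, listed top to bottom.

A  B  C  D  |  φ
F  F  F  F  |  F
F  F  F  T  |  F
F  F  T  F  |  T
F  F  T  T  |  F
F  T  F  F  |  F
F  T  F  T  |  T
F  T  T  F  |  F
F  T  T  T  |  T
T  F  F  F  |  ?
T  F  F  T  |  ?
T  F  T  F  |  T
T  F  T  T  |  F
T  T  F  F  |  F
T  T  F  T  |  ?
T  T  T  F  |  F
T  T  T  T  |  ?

Row A=T, B=F, C=F, D=F: (~(A | C) | ~(B <-> D)) = F, ~~(~(~(D & A) ^ D) & B) = F, so the formula = T.
Row A=T, B=F, C=F, D=T: (~(A | C) | ~(B <-> D)) = T, ~~(~(~(D & A) ^ D) & B) = F, so the formula = F.
Row A=T, B=T, C=F, D=T: (~(A | C) | ~(B <-> D)) = F, ~~(~(~(D & A) ^ D) & B) = F, so the formula = T.
Row A=T, B=T, C=T, D=T: (~(A | C) | ~(B <-> D)) = F, ~~(~(~(D & A) ^ D) & B) = F, so the formula = T.

T, F, T, T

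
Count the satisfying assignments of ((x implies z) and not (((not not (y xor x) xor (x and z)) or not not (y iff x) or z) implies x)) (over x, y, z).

x  y  z  |  (x implies z)  (y xor x)  not (y xor x)  not not (y xor x)  (x and z)  (y iff x)  not (y iff x)  not not (y iff x)  φ
0  0  0  |        1            0            1                0              0          1            0                1          1
0  0  1  |        1            0            1                0              0          1            0                1          1
0  1  0  |        1            1            0                1              0          0            1                0          1
0  1  1  |        1            1            0                1              0          0            1                0          1
1  0  0  |        0            1            0                1              0          0            1                0          0
1  0  1  |        1            1            0                1              1          0            1                0          0
1  1  0  |        0            0            1                0              0          1            0                1          0
1  1  1  |        1            0            1                0              1          1            0                1          0
The formula is true on 4 of the 8 rows.

4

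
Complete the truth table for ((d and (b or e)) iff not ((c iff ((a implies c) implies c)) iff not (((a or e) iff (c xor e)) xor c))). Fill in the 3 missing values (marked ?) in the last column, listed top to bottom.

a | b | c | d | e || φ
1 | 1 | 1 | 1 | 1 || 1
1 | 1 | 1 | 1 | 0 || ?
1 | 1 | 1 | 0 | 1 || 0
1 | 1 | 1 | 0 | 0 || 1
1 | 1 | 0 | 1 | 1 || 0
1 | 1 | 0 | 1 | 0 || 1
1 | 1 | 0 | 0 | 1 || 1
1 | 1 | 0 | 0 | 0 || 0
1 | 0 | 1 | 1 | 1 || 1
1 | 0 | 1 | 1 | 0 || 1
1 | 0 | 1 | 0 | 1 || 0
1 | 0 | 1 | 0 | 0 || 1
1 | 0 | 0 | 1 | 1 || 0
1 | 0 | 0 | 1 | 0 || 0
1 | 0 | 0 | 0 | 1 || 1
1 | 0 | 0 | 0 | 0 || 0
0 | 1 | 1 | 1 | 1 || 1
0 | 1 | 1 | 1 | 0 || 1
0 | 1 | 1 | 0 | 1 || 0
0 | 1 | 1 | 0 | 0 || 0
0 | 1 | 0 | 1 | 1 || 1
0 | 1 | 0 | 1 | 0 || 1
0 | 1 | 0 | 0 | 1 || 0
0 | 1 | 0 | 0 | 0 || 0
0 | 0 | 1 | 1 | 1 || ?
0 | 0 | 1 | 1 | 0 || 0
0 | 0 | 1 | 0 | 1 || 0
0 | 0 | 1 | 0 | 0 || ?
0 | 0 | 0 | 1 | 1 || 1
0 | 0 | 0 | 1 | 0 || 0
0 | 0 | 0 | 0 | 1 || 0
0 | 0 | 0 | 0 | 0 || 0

Row a=1, b=1, c=1, d=1, e=0: (d and (b or e)) = 1, not ((c iff ((a implies c) implies c)) iff not (((a or e) iff (c xor e)) xor c)) = 0, so the formula = 0.
Row a=0, b=0, c=1, d=1, e=1: (d and (b or e)) = 1, not ((c iff ((a implies c) implies c)) iff not (((a or e) iff (c xor e)) xor c)) = 1, so the formula = 1.
Row a=0, b=0, c=1, d=0, e=0: (d and (b or e)) = 0, not ((c iff ((a implies c) implies c)) iff not (((a or e) iff (c xor e)) xor c)) = 1, so the formula = 0.

0, 1, 0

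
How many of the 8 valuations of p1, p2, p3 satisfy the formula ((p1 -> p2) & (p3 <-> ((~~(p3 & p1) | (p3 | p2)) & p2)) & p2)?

2

p1  p2  p3     (p1 -> p2)  (p3 & p1)  ~(p3 & p1)  ~~(p3 & p1)  (p3 | p2)  (~~(p3 & p1) | (p3 | p2))  φ
T   T   T          T           T          F            T           T                  T              T
T   T   F          T           F          T            F           T                  T              F
T   F   T          F           T          F            T           T                  T              F
T   F   F          F           F          T            F           F                  F              F
F   T   T          T           F          T            F           T                  T              T
F   T   F          T           F          T            F           T                  T              F
F   F   T          T           F          T            F           T                  T              F
F   F   F          T           F          T            F           F                  F              F
The formula is true on 2 of the 8 rows.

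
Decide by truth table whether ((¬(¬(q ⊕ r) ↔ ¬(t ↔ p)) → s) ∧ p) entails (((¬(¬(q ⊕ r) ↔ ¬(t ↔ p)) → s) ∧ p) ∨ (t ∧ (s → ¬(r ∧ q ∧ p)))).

  p   |   q   |   r   |   s   |   t   |   φ   |   ψ  
----- | ----- | ----- | ----- | ----- | ----- | -----
 True |  True |  True |  True |  True |  True |  True
 True |  True |  True |  True | False |  True |  True
 True |  True |  True | False |  True | False |  True
 True |  True |  True | False | False |  True |  True
 True |  True | False |  True |  True |  True |  True
 True |  True | False |  True | False |  True |  True
 True |  True | False | False |  True |  True |  True
 True |  True | False | False | False | False | False
 True | False |  True |  True |  True |  True |  True
 True | False |  True |  True | False |  True |  True
 True | False |  True | False |  True |  True |  True
 True | False |  True | False | False | False | False
 True | False | False |  True |  True |  True |  True
 True | False | False |  True | False |  True |  True
 True | False | False | False |  True | False |  True
 True | False | False | False | False |  True |  True
False |  True |  True |  True |  True | False |  True
False |  True |  True |  True | False | False | False
False |  True |  True | False |  True | False |  True
False |  True |  True | False | False | False | False
False |  True | False |  True |  True | False |  True
False |  True | False |  True | False | False | False
False |  True | False | False |  True | False |  True
False |  True | False | False | False | False | False
False | False |  True |  True |  True | False |  True
False | False |  True |  True | False | False | False
False | False |  True | False |  True | False |  True
False | False |  True | False | False | False | False
False | False | False |  True |  True | False |  True
False | False | False |  True | False | False | False
False | False | False | False |  True | False |  True
False | False | False | False | False | False | False
In every row where φ is true, ψ is also true, so φ ⊨ ψ.

yes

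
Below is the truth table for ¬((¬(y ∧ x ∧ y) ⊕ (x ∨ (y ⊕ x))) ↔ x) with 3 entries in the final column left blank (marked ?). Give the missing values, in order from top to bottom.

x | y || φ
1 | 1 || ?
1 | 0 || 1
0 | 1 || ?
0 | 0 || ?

0, 0, 1

Row x=1, y=1: (¬(y ∧ x ∧ y) ⊕ (x ∨ (y ⊕ x))) = 1, ((¬(y ∧ x ∧ y) ⊕ (x ∨ (y ⊕ x))) ↔ x) = 1, so the formula = 0.
Row x=0, y=1: (¬(y ∧ x ∧ y) ⊕ (x ∨ (y ⊕ x))) = 0, ((¬(y ∧ x ∧ y) ⊕ (x ∨ (y ⊕ x))) ↔ x) = 1, so the formula = 0.
Row x=0, y=0: (¬(y ∧ x ∧ y) ⊕ (x ∨ (y ⊕ x))) = 1, ((¬(y ∧ x ∧ y) ⊕ (x ∨ (y ⊕ x))) ↔ x) = 0, so the formula = 1.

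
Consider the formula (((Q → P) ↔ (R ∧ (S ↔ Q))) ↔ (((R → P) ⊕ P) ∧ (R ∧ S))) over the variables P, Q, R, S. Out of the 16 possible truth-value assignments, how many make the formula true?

10

P | Q | R | S | (Q → P) | (S ↔ Q) | (R ∧ (S ↔ Q)) | ((Q → P) ↔ (R ∧ (S ↔ Q))) | (R → P) | ((R → P) ⊕ P) | (R ∧ S) | (((R → P) ⊕ P) ∧ (R ∧ S)) | φ
- | - | - | - | ------- | ------- | ------------- | ------------------------- | ------- | ------------- | ------- | ------------------------- | -
T | T | T | T |    T    |    T    |       T       |             T             |    T    |       F       |    T    |             F             | F
T | T | T | F |    T    |    F    |       F       |             F             |    T    |       F       |    F    |             F             | T
T | T | F | T |    T    |    T    |       F       |             F             |    T    |       F       |    F    |             F             | T
T | T | F | F |    T    |    F    |       F       |             F             |    T    |       F       |    F    |             F             | T
T | F | T | T |    T    |    F    |       F       |             F             |    T    |       F       |    T    |             F             | T
T | F | T | F |    T    |    T    |       T       |             T             |    T    |       F       |    F    |             F             | F
T | F | F | T |    T    |    F    |       F       |             F             |    T    |       F       |    F    |             F             | T
T | F | F | F |    T    |    T    |       F       |             F             |    T    |       F       |    F    |             F             | T
F | T | T | T |    F    |    T    |       T       |             F             |    F    |       F       |    T    |             F             | T
F | T | T | F |    F    |    F    |       F       |             T             |    F    |       F       |    F    |             F             | F
F | T | F | T |    F    |    T    |       F       |             T             |    T    |       T       |    F    |             F             | F
F | T | F | F |    F    |    F    |       F       |             T             |    T    |       T       |    F    |             F             | F
F | F | T | T |    T    |    F    |       F       |             F             |    F    |       F       |    T    |             F             | T
F | F | T | F |    T    |    T    |       T       |             T             |    F    |       F       |    F    |             F             | F
F | F | F | T |    T    |    F    |       F       |             F             |    T    |       T       |    F    |             F             | T
F | F | F | F |    T    |    T    |       F       |             F             |    T    |       T       |    F    |             F             | T
The formula is true on 10 of the 16 rows.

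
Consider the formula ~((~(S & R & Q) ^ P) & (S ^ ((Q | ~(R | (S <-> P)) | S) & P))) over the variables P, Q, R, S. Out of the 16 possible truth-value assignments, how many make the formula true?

P  Q  R  S     (S & R)  ((S & R) & Q)  ~((S & R) & Q)  (~((S & R) & Q) ^ P)  (S <-> P)  (R | (S <-> P))  ~(R | (S <-> P))  (Q | ~(R | (S <-> P)) | S)  φ
0  0  0  0        0           0              1                  1                1             1                0                      0               1
0  0  0  1        0           0              1                  1                0             0                1                      1               0
0  0  1  0        0           0              1                  1                1             1                0                      0               1
0  0  1  1        1           0              1                  1                0             1                0                      1               0
0  1  0  0        0           0              1                  1                1             1                0                      1               1
0  1  0  1        0           0              1                  1                0             0                1                      1               0
0  1  1  0        0           0              1                  1                1             1                0                      1               1
0  1  1  1        1           1              0                  0                0             1                0                      1               1
1  0  0  0        0           0              1                  0                0             0                1                      1               1
1  0  0  1        0           0              1                  0                1             1                0                      1               1
1  0  1  0        0           0              1                  0                0             1                0                      0               1
1  0  1  1        1           0              1                  0                1             1                0                      1               1
1  1  0  0        0           0              1                  0                0             0                1                      1               1
1  1  0  1        0           0              1                  0                1             1                0                      1               1
1  1  1  0        0           0              1                  0                0             1                0                      1               1
1  1  1  1        1           1              0                  1                1             1                0                      1               1
The formula is true on 13 of the 16 rows.

13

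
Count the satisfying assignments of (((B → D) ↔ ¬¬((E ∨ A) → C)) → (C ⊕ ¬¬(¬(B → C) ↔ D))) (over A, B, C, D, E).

A | B | C | D | E || φ
1 | 1 | 1 | 1 | 1 || 1
1 | 1 | 1 | 1 | 0 || 1
1 | 1 | 1 | 0 | 1 || 1
1 | 1 | 1 | 0 | 0 || 1
1 | 1 | 0 | 1 | 1 || 1
1 | 1 | 0 | 1 | 0 || 1
1 | 1 | 0 | 0 | 1 || 0
1 | 1 | 0 | 0 | 0 || 0
1 | 0 | 1 | 1 | 1 || 1
1 | 0 | 1 | 1 | 0 || 1
1 | 0 | 1 | 0 | 1 || 0
1 | 0 | 1 | 0 | 0 || 0
1 | 0 | 0 | 1 | 1 || 1
1 | 0 | 0 | 1 | 0 || 1
1 | 0 | 0 | 0 | 1 || 1
1 | 0 | 0 | 0 | 0 || 1
0 | 1 | 1 | 1 | 1 || 1
0 | 1 | 1 | 1 | 0 || 1
0 | 1 | 1 | 0 | 1 || 1
0 | 1 | 1 | 0 | 0 || 1
0 | 1 | 0 | 1 | 1 || 1
0 | 1 | 0 | 1 | 0 || 1
0 | 1 | 0 | 0 | 1 || 0
0 | 1 | 0 | 0 | 0 || 1
0 | 0 | 1 | 1 | 1 || 1
0 | 0 | 1 | 1 | 0 || 1
0 | 0 | 1 | 0 | 1 || 0
0 | 0 | 1 | 0 | 0 || 0
0 | 0 | 0 | 1 | 1 || 1
0 | 0 | 0 | 1 | 0 || 0
0 | 0 | 0 | 0 | 1 || 1
0 | 0 | 0 | 0 | 0 || 1
The formula is true on 24 of the 32 rows.

24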